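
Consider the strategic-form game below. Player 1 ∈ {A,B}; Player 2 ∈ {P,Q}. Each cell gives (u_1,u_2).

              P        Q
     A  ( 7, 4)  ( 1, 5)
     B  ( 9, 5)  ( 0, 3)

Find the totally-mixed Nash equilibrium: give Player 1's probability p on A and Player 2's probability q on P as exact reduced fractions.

P1 indiff ⇒ q·7+(1-q)·1 = q·9+(1-q)·0 ⇒ q(-2) = (1-q)(-1) ⇒ q = 1/3
P2 indiff ⇒ p·4+(1-p)·5 = p·5+(1-p)·3 ⇒ p(-1) = (1-p)(-2) ⇒ p = 2/3

(p,q) = (2/3, 1/3)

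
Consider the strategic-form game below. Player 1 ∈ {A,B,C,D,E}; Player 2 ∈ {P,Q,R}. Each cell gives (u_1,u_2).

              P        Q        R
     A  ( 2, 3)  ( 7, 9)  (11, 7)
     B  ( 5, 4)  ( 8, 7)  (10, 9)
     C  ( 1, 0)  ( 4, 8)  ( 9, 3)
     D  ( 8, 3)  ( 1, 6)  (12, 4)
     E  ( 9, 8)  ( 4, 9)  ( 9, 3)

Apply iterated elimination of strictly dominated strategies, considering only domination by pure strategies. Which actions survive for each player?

Remaining: P1:{A,B,D} P2:{Q,R}

P1 drop C (A beats it: P:2>1 Q:7>4 R:11>9)
P2 drop P (Q beats it: A:9>3 B:7>4 D:6>3 E:9>8)
P1 drop E (A beats it: Q:7>4 R:11>9)
P1→{A,B,D} P2→{Q,R}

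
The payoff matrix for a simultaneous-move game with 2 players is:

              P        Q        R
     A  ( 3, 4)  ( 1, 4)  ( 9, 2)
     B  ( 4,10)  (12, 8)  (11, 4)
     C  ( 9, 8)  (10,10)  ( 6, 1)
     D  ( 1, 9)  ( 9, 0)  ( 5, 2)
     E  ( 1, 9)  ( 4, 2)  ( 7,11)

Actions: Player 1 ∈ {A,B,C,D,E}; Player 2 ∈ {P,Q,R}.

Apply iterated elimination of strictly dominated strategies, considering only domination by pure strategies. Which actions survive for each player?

P1 drop A (B beats it: P:4>3 Q:12>1 R:11>9)
P1 drop D (B beats it: P:4>1 Q:12>9 R:11>5)
P1 drop E (B beats it: P:4>1 Q:12>4 R:11>7)
P2 drop R (P beats it: B:10>4 C:8>1)
P1→{B,C} P2→{P,Q}

Remaining: P1:{B,C} P2:{P,Q}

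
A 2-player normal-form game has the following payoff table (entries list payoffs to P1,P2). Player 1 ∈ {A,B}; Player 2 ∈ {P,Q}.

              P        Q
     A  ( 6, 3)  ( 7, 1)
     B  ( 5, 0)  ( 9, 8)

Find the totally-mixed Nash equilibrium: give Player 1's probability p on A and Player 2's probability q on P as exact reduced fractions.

P1 indiff ⇒ q·6+(1-q)·7 = q·5+(1-q)·9 ⇒ q(1) = (1-q)(2) ⇒ q = 2/3
P2 indiff ⇒ p·3+(1-p)·0 = p·1+(1-p)·8 ⇒ p(2) = (1-p)(8) ⇒ p = 4/5

(p,q) = (4/5, 2/3)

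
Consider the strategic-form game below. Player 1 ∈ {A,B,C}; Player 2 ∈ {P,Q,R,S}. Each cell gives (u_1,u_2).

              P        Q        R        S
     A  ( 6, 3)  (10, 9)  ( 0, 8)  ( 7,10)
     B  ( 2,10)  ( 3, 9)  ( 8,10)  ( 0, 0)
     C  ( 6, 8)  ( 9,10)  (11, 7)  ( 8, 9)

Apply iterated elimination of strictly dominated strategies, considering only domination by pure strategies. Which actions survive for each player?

P1 drop B (C beats it: P:6>2 Q:9>3 R:11>8 S:8>0)
P2 drop P (Q beats it: A:9>3 C:10>8)
P2 drop R (Q beats it: A:9>8 C:10>7)
P1→{A,C} P2→{Q,S}

Remaining: P1:{A,C} P2:{Q,S}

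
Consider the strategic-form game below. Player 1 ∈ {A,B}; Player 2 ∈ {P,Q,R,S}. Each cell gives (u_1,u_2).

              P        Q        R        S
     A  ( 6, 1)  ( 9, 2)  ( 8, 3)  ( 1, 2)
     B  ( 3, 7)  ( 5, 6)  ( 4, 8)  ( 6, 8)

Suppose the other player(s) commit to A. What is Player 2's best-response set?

BR_2 = {R}

u_2(P vs A) = 1
u_2(Q vs A) = 2
u_2(R vs A) = 3
u_2(S vs A) = 2
max payoff 3 at {R}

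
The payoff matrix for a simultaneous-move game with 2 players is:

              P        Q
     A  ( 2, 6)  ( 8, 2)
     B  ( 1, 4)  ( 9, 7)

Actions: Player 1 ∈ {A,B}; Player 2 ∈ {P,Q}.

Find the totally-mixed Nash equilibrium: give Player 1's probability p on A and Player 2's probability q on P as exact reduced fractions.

P1 mixes 3/7 on A; P2 mixes 1/2 on P

P1 indiff ⇒ q·2+(1-q)·8 = q·1+(1-q)·9 ⇒ q(1) = (1-q)(1) ⇒ q = 1/2
P2 indiff ⇒ p·6+(1-p)·4 = p·2+(1-p)·7 ⇒ p(4) = (1-p)(3) ⇒ p = 3/7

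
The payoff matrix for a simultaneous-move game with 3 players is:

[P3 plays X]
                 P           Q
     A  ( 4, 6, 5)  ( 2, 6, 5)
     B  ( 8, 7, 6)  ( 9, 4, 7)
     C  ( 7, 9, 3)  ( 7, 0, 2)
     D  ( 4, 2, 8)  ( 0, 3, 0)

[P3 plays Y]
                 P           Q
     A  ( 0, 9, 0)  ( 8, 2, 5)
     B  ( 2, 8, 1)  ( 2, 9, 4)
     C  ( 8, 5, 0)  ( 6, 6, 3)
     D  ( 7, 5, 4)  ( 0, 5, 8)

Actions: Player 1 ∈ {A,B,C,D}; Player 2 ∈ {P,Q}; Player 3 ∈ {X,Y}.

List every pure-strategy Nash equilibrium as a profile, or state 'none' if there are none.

(A,P,X): not NE [P1→B gives 8>4]
(A,P,Y): not NE [P1→C gives 8>0; P3→X gives 5>0]
(A,Q,X): not NE [P1→B gives 9>2]
(A,Q,Y): not NE [P2→P gives 9>2]
(B,P,X): NE
(B,P,Y): not NE [P1→C gives 8>2; P2→Q gives 9>8; P3→X gives 6>1]
(B,Q,X): not NE [P2→P gives 7>4]
(B,Q,Y): not NE [P1→A gives 8>2; P3→X gives 7>4]
(C,P,X): not NE [P1→B gives 8>7]
(C,P,Y): not NE [P2→Q gives 6>5; P3→X gives 3>0]
(C,Q,X): not NE [P1→B gives 9>7; P2→P gives 9>0; P3→Y gives 3>2]
(C,Q,Y): not NE [P1→A gives 8>6]
(D,P,X): not NE [P1→B gives 8>4; P2→Q gives 3>2]
(D,P,Y): not NE [P1→C gives 8>7; P3→X gives 8>4]
(D,Q,X): not NE [P1→B gives 9>0; P3→Y gives 8>0]
(D,Q,Y): not NE [P1→A gives 8>0]

NE set: (B,P,X)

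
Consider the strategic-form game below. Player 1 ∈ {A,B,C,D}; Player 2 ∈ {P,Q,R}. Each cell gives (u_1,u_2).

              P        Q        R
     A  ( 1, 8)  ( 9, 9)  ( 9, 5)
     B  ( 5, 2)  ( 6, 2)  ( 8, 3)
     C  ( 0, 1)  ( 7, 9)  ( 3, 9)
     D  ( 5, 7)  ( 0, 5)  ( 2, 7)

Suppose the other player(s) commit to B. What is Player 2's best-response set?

u_2(P vs B) = 2
u_2(Q vs B) = 2
u_2(R vs B) = 3
max payoff 3 at {R}

P2 best: {R}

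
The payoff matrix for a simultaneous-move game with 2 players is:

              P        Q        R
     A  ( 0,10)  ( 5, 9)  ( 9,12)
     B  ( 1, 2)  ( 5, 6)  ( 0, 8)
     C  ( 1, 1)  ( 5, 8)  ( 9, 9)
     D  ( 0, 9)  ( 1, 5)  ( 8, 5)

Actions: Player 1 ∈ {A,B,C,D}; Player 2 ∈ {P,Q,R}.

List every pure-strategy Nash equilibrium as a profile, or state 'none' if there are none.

Nash profiles: (A,R), (C,R)

(A,P): not NE [P1→C gives 1>0; P2→R gives 12>10]
(A,Q): not NE [P2→R gives 12>9]
(A,R): NE
(B,P): not NE [P2→R gives 8>2]
(B,Q): not NE [P2→R gives 8>6]
(B,R): not NE [P1→C gives 9>0]
(C,P): not NE [P2→R gives 9>1]
(C,Q): not NE [P2→R gives 9>8]
(C,R): NE
(D,P): not NE [P1→C gives 1>0]
(D,Q): not NE [P1→C gives 5>1; P2→P gives 9>5]
(D,R): not NE [P1→C gives 9>8; P2→P gives 9>5]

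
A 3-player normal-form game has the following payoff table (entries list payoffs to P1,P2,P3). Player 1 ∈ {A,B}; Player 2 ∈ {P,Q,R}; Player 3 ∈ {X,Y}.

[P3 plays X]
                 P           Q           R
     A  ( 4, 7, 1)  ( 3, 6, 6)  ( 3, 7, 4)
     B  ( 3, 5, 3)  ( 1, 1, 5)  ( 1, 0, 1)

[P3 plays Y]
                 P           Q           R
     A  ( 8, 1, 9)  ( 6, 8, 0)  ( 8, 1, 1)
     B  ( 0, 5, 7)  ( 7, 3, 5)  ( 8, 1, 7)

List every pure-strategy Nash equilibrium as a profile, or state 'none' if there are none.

(A,P,X): not NE [P3→Y gives 9>1]
(A,P,Y): not NE [P2→Q gives 8>1]
(A,Q,X): not NE [P2→R gives 7>6]
(A,Q,Y): not NE [P1→B gives 7>6; P3→X gives 6>0]
(A,R,X): NE
(A,R,Y): not NE [P2→Q gives 8>1; P3→X gives 4>1]
(B,P,X): not NE [P1→A gives 4>3; P3→Y gives 7>3]
(B,P,Y): not NE [P1→A gives 8>0]
(B,Q,X): not NE [P1→A gives 3>1; P2→P gives 5>1]
(B,Q,Y): not NE [P2→P gives 5>3]
(B,R,X): not NE [P1→A gives 3>1; P2→P gives 5>0; P3→Y gives 7>1]
(B,R,Y): not NE [P2→P gives 5>1]

NE set: (A,R,X)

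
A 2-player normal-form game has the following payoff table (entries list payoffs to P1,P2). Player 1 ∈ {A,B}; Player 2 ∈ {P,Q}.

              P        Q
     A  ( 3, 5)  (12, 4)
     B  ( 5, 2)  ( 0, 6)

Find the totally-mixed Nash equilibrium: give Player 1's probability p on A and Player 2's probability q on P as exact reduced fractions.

(p,q) = (4/5, 6/7)

P1 indiff ⇒ q·3+(1-q)·12 = q·5+(1-q)·0 ⇒ q(-2) = (1-q)(-12) ⇒ q = 6/7
P2 indiff ⇒ p·5+(1-p)·2 = p·4+(1-p)·6 ⇒ p(1) = (1-p)(4) ⇒ p = 4/5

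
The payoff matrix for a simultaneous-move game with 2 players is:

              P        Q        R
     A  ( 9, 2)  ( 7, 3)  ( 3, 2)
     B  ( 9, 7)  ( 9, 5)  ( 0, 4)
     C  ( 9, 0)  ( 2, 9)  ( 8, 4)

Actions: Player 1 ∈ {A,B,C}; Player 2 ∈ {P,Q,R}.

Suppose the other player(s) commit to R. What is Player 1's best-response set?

u_1(A vs R) = 3
u_1(B vs R) = 0
u_1(C vs R) = 8
max payoff 8 at {C}

BR_1 = {C}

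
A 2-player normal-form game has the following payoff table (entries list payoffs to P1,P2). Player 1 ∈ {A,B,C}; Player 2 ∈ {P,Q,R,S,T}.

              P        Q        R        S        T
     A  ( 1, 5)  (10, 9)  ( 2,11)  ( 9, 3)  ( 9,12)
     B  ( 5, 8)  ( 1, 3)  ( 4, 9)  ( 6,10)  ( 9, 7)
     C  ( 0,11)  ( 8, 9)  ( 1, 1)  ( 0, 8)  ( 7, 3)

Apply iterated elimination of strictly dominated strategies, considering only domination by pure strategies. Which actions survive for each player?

Remaining: P1:{A,B} P2:{R,S,T}

P1 drop C (A beats it: P:1>0 Q:10>8 R:2>1 S:9>0 T:9>7)
P2 drop P (R beats it: A:11>5 B:9>8)
P2 drop Q (R beats it: A:11>9 B:9>3)
P1→{A,B} P2→{R,S,T}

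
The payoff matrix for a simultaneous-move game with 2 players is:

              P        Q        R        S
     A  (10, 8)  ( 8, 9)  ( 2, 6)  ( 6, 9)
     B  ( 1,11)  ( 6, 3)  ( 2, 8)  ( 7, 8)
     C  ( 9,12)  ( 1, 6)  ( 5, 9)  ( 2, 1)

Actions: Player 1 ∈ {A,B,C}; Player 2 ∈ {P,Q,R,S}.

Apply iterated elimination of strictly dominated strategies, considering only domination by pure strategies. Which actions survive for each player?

IESDS → P1:{A,B} P2:{P,Q,S}

P2 drop R (P beats it: A:8>6 B:11>8 C:12>9)
P1 drop C (A beats it: P:10>9 Q:8>1 S:6>2)
P1→{A,B} P2→{P,Q,S}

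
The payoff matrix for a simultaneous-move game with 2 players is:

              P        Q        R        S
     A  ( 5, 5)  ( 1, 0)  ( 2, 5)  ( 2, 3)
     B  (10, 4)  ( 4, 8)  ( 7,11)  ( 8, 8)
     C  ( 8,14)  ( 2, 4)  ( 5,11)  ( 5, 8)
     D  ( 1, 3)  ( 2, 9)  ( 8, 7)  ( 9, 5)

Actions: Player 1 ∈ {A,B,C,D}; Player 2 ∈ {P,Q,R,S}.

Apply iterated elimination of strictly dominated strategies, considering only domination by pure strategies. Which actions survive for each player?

P1 drop A (B beats it: P:10>5 Q:4>1 R:7>2 S:8>2)
P1 drop C (B beats it: P:10>8 Q:4>2 R:7>5 S:8>5)
P2 drop P (Q beats it: B:8>4 D:9>3)
P2 drop S (R beats it: B:11>8 D:7>5)
P1→{B,D} P2→{Q,R}

Remaining: P1:{B,D} P2:{Q,R}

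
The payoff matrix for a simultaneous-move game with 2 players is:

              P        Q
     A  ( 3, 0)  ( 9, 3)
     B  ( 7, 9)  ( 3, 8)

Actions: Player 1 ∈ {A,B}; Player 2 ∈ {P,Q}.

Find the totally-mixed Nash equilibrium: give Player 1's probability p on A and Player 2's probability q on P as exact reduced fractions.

(p,q) = (1/4, 3/5)

P1 indiff ⇒ q·3+(1-q)·9 = q·7+(1-q)·3 ⇒ q(-4) = (1-q)(-6) ⇒ q = 3/5
P2 indiff ⇒ p·0+(1-p)·9 = p·3+(1-p)·8 ⇒ p(-3) = (1-p)(-1) ⇒ p = 1/4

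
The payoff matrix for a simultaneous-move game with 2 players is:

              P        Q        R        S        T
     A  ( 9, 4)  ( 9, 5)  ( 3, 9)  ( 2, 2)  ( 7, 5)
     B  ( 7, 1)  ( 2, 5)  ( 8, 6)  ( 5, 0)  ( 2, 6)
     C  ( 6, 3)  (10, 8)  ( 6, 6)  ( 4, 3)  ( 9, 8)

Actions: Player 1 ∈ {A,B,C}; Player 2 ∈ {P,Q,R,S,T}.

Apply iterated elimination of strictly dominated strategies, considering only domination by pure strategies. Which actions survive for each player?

IESDS → P1:{B,C} P2:{Q,R,T}

P2 drop P (Q beats it: A:5>4 B:5>1 C:8>3)
P1 drop A (C beats it: Q:10>9 R:6>3 S:4>2 T:9>7)
P2 drop S (Q beats it: B:5>0 C:8>3)
P1→{B,C} P2→{Q,R,T}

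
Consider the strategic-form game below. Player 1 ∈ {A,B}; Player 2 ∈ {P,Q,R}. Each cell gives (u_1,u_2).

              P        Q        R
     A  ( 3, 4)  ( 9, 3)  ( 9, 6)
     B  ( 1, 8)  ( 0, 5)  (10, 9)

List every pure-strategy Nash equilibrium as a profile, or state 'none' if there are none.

(A,P): not NE [P2→R gives 6>4]
(A,Q): not NE [P2→R gives 6>3]
(A,R): not NE [P1→B gives 10>9]
(B,P): not NE [P1→A gives 3>1; P2→R gives 9>8]
(B,Q): not NE [P1→A gives 9>0; P2→R gives 9>5]
(B,R): NE

PSNE = {(B,R)}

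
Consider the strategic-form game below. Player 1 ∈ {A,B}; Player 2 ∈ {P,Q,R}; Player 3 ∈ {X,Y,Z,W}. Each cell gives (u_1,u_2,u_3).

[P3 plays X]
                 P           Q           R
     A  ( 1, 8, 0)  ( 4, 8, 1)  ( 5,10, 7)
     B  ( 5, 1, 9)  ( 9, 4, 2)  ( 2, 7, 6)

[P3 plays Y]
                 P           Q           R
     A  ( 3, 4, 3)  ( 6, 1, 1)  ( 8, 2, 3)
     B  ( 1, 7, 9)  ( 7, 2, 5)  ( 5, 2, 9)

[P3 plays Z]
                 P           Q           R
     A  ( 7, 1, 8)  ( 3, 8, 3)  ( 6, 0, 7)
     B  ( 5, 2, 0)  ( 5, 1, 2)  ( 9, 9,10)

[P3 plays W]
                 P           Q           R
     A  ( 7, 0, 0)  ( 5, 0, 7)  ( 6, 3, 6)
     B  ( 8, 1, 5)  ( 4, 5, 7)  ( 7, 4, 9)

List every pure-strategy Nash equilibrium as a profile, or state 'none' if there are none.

Nash profiles: (A,R,X), (B,R,Z)

(A,P,X): not NE [P1→B gives 5>1; P2→R gives 10>8; P3→Z gives 8>0]
(A,P,Y): not NE [P3→Z gives 8>3]
(A,P,Z): not NE [P2→Q gives 8>1]
(A,P,W): not NE [P1→B gives 8>7; P2→R gives 3>0; P3→Z gives 8>0]
(A,Q,X): not NE [P1→B gives 9>4; P2→R gives 10>8; P3→W gives 7>1]
(A,Q,Y): not NE [P1→B gives 7>6; P2→P gives 4>1; P3→W gives 7>1]
(A,Q,Z): not NE [P1→B gives 5>3; P3→W gives 7>3]
(A,Q,W): not NE [P2→R gives 3>0]
(A,R,X): NE
(A,R,Y): not NE [P2→P gives 4>2; P3→Z gives 7>3]
(A,R,Z): not NE [P1→B gives 9>6; P2→Q gives 8>0]
(A,R,W): not NE [P1→B gives 7>6; P3→Z gives 7>6]
(B,P,X): not NE [P2→R gives 7>1]
(B,P,Y): not NE [P1→A gives 3>1]
(B,P,Z): not NE [P1→A gives 7>5; P2→R gives 9>2; P3→Y gives 9>0]
(B,P,W): not NE [P2→Q gives 5>1; P3→Y gives 9>5]
(B,Q,X): not NE [P2→R gives 7>4; P3→W gives 7>2]
(B,Q,Y): not NE [P2→P gives 7>2; P3→W gives 7>5]
(B,Q,Z): not NE [P2→R gives 9>1; P3→W gives 7>2]
(B,Q,W): not NE [P1→A gives 5>4]
(B,R,X): not NE [P1→A gives 5>2; P3→Z gives 10>6]
(B,R,Y): not NE [P1→A gives 8>5; P2→P gives 7>2; P3→Z gives 10>9]
(B,R,Z): NE
(B,R,W): not NE [P2→Q gives 5>4; P3→Z gives 10>9]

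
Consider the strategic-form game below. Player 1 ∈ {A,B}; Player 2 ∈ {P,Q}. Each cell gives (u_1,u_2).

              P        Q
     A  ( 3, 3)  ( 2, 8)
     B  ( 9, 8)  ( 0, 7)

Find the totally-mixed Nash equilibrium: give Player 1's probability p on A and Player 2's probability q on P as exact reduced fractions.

P1 indiff ⇒ q·3+(1-q)·2 = q·9+(1-q)·0 ⇒ q(-6) = (1-q)(-2) ⇒ q = 1/4
P2 indiff ⇒ p·3+(1-p)·8 = p·8+(1-p)·7 ⇒ p(-5) = (1-p)(-1) ⇒ p = 1/6

(p,q) = (1/6, 1/4)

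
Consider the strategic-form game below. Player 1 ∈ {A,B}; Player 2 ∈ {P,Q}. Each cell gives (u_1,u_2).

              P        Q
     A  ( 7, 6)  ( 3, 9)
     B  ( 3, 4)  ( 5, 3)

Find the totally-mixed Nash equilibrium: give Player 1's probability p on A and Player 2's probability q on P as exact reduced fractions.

p=1/4, q=1/3

P1 indiff ⇒ q·7+(1-q)·3 = q·3+(1-q)·5 ⇒ q(4) = (1-q)(2) ⇒ q = 1/3
P2 indiff ⇒ p·6+(1-p)·4 = p·9+(1-p)·3 ⇒ p(-3) = (1-p)(-1) ⇒ p = 1/4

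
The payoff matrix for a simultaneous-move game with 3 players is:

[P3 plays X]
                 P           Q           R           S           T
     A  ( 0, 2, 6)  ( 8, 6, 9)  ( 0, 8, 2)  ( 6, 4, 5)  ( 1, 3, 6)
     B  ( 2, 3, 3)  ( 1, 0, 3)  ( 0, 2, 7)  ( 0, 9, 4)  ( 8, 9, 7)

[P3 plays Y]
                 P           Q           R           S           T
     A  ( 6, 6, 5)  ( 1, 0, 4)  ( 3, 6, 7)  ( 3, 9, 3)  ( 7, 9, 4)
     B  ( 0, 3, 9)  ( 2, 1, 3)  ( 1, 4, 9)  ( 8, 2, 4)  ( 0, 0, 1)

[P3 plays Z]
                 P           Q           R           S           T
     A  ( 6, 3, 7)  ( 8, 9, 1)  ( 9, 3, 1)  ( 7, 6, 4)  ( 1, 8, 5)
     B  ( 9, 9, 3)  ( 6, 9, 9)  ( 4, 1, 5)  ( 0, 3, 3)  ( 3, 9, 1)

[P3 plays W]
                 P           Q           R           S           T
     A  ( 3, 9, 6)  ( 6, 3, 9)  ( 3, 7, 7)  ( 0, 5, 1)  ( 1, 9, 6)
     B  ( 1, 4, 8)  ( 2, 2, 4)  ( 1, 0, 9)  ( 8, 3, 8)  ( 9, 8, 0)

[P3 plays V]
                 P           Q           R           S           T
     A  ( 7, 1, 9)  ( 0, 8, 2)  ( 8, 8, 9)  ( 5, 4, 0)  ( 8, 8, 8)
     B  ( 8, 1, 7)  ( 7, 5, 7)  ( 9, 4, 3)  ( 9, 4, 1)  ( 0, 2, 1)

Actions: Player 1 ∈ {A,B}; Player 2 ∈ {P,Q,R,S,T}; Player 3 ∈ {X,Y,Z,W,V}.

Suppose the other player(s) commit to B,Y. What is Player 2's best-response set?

P2 best: {R}

u_2(P vs B,Y) = 3
u_2(Q vs B,Y) = 1
u_2(R vs B,Y) = 4
u_2(S vs B,Y) = 2
u_2(T vs B,Y) = 0
max payoff 4 at {R}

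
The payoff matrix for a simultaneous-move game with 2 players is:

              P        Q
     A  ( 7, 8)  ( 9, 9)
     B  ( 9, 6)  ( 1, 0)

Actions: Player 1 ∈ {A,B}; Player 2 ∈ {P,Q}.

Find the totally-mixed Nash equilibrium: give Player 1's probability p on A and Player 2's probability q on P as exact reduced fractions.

P1 indiff ⇒ q·7+(1-q)·9 = q·9+(1-q)·1 ⇒ q(-2) = (1-q)(-8) ⇒ q = 4/5
P2 indiff ⇒ p·8+(1-p)·6 = p·9+(1-p)·0 ⇒ p(-1) = (1-p)(-6) ⇒ p = 6/7

P1 mixes 6/7 on A; P2 mixes 4/5 on P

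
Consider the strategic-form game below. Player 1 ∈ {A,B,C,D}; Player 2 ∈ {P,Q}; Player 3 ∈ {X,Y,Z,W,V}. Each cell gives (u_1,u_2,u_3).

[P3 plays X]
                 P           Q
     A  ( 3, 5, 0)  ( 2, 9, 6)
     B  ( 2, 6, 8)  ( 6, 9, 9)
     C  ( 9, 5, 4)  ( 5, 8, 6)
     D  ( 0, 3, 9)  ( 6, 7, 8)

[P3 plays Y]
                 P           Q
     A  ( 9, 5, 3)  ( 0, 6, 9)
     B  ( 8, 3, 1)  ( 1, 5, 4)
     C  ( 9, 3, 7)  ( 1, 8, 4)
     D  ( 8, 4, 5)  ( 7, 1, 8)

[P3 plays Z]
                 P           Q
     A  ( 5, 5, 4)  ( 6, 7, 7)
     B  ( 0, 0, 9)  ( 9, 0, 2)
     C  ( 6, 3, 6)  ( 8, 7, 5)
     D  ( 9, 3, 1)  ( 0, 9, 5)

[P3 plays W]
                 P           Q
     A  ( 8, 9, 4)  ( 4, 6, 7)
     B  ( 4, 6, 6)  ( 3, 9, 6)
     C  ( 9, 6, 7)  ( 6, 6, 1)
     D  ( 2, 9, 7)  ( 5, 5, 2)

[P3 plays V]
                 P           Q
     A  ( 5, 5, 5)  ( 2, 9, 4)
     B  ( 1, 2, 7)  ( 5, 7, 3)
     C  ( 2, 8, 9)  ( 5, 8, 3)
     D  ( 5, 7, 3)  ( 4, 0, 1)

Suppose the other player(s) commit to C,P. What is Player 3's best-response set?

u_3(X vs C,P) = 4
u_3(Y vs C,P) = 7
u_3(Z vs C,P) = 6
u_3(W vs C,P) = 7
u_3(V vs C,P) = 9
max payoff 9 at {V}

P3 best: {V}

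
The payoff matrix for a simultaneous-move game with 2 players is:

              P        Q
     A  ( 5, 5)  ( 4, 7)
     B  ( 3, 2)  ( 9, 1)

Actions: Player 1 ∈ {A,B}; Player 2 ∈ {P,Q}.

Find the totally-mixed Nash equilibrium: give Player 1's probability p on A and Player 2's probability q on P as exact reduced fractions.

P1 indiff ⇒ q·5+(1-q)·4 = q·3+(1-q)·9 ⇒ q(2) = (1-q)(5) ⇒ q = 5/7
P2 indiff ⇒ p·5+(1-p)·2 = p·7+(1-p)·1 ⇒ p(-2) = (1-p)(-1) ⇒ p = 1/3

P1 mixes 1/3 on A; P2 mixes 5/7 on P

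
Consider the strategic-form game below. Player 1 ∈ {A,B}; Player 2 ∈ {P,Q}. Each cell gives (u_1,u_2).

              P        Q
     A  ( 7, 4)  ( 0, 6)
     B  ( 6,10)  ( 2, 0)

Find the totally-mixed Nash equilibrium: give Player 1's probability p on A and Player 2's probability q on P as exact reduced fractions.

(p,q) = (5/6, 2/3)

P1 indiff ⇒ q·7+(1-q)·0 = q·6+(1-q)·2 ⇒ q(1) = (1-q)(2) ⇒ q = 2/3
P2 indiff ⇒ p·4+(1-p)·10 = p·6+(1-p)·0 ⇒ p(-2) = (1-p)(-10) ⇒ p = 5/6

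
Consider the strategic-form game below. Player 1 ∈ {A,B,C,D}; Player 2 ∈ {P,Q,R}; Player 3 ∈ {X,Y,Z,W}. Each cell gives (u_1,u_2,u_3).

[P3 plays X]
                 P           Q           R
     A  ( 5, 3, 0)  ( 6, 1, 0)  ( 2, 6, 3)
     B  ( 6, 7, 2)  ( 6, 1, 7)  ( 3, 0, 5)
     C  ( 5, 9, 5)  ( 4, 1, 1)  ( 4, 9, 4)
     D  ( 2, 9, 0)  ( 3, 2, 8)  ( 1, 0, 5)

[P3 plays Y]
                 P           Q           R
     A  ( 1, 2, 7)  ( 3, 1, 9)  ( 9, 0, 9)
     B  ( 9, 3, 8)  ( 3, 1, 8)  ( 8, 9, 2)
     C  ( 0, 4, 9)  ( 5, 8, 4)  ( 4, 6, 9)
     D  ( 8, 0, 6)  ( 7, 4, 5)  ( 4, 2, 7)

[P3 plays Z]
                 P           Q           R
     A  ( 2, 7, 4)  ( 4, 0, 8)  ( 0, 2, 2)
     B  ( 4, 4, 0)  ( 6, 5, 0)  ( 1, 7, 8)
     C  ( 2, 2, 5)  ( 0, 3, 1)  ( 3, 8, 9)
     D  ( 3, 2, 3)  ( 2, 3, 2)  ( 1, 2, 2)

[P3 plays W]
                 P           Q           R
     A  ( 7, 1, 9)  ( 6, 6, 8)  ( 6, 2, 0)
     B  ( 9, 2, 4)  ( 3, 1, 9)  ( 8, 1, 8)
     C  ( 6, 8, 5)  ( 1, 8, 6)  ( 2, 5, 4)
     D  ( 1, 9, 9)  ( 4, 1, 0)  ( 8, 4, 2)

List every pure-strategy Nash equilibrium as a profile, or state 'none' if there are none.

(A,P,X): not NE [P1→B gives 6>5; P2→R gives 6>3; P3→W gives 9>0]
(A,P,Y): not NE [P1→B gives 9>1; P3→W gives 9>7]
(A,P,Z): not NE [P1→B gives 4>2; P3→W gives 9>4]
(A,P,W): not NE [P1→B gives 9>7; P2→Q gives 6>1]
(A,Q,X): not NE [P2→R gives 6>1; P3→Y gives 9>0]
(A,Q,Y): not NE [P1→D gives 7>3; P2→P gives 2>1]
(A,Q,Z): not NE [P1→B gives 6>4; P2→P gives 7>0; P3→Y gives 9>8]
(A,Q,W): not NE [P3→Y gives 9>8]
(A,R,X): not NE [P1→C gives 4>2; P3→Y gives 9>3]
(A,R,Y): not NE [P2→P gives 2>0]
(A,R,Z): not NE [P1→C gives 3>0; P2→P gives 7>2; P3→Y gives 9>2]
(A,R,W): not NE [P1→D gives 8>6; P2→Q gives 6>2; P3→Y gives 9>0]
(B,P,X): not NE [P3→Y gives 8>2]
(B,P,Y): not NE [P2→R gives 9>3]
(B,P,Z): not NE [P2→R gives 7>4; P3→Y gives 8>0]
(B,P,W): not NE [P3→Y gives 8>4]
(B,Q,X): not NE [P2→P gives 7>1; P3→W gives 9>7]
(B,Q,Y): not NE [P1→D gives 7>3; P2→R gives 9>1; P3→W gives 9>8]
(B,Q,Z): not NE [P2→R gives 7>5; P3→W gives 9>0]
(B,Q,W): not NE [P1→A gives 6>3; P2→P gives 2>1]
(B,R,X): not NE [P1→C gives 4>3; P2→P gives 7>0; P3→W gives 8>5]
(B,R,Y): not NE [P1→A gives 9>8; P3→W gives 8>2]
(B,R,Z): not NE [P1→C gives 3>1]
(B,R,W): not NE [P2→P gives 2>1]
(C,P,X): not NE [P1→B gives 6>5; P3→Y gives 9>5]
(C,P,Y): not NE [P1→B gives 9>0; P2→Q gives 8>4]
(C,P,Z): not NE [P1→B gives 4>2; P2→R gives 8>2; P3→Y gives 9>5]
(C,P,W): not NE [P1→B gives 9>6; P3→Y gives 9>5]
(C,Q,X): not NE [P1→B gives 6>4; P2→R gives 9>1; P3→W gives 6>1]
(C,Q,Y): not NE [P1→D gives 7>5; P3→W gives 6>4]
(C,Q,Z): not NE [P1→B gives 6>0; P2→R gives 8>3; P3→W gives 6>1]
(C,Q,W): not NE [P1→A gives 6>1]
(C,R,X): not NE [P3→Z gives 9>4]
(C,R,Y): not NE [P1→A gives 9>4; P2→Q gives 8>6]
(C,R,Z): NE
(C,R,W): not NE [P1→D gives 8>2; P2→Q gives 8>5; P3→Z gives 9>4]
(D,P,X): not NE [P1→B gives 6>2; P3→W gives 9>0]
(D,P,Y): not NE [P1→B gives 9>8; P2→Q gives 4>0; P3→W gives 9>6]
(D,P,Z): not NE [P1→B gives 4>3; P2→Q gives 3>2; P3→W gives 9>3]
(D,P,W): not NE [P1→B gives 9>1]
(D,Q,X): not NE [P1→B gives 6>3; P2→P gives 9>2]
(D,Q,Y): not NE [P3→X gives 8>5]
(D,Q,Z): not NE [P1→B gives 6>2; P3→X gives 8>2]
(D,Q,W): not NE [P1→A gives 6>4; P2→P gives 9>1; P3→X gives 8>0]
(D,R,X): not NE [P1→C gives 4>1; P2→P gives 9>0; P3→Y gives 7>5]
(D,R,Y): not NE [P1→A gives 9>4; P2→Q gives 4>2]
(D,R,Z): not NE [P1→C gives 3>1; P2→Q gives 3>2; P3→Y gives 7>2]
(D,R,W): not NE [P2→P gives 9>4; P3→Y gives 7>2]

NE set: (C,R,Z)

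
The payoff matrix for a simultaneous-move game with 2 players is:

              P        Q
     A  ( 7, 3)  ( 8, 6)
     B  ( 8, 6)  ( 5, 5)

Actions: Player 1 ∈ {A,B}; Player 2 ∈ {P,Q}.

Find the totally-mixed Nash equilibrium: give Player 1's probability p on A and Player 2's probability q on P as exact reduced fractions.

P1 indiff ⇒ q·7+(1-q)·8 = q·8+(1-q)·5 ⇒ q(-1) = (1-q)(-3) ⇒ q = 3/4
P2 indiff ⇒ p·3+(1-p)·6 = p·6+(1-p)·5 ⇒ p(-3) = (1-p)(-1) ⇒ p = 1/4

(p,q) = (1/4, 3/4)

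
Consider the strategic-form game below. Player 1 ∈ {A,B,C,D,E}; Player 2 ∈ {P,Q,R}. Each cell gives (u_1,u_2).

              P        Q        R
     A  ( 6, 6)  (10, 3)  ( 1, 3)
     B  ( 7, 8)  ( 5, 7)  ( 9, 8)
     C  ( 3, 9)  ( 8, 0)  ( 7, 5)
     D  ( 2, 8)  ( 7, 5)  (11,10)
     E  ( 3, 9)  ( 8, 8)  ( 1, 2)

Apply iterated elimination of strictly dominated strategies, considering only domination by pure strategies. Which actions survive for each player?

P2 drop Q (P beats it: A:6>3 B:8>7 C:9>0 D:8>5 E:9>8)
P1 drop A (B beats it: P:7>6 R:9>1)
P1 drop C (B beats it: P:7>3 R:9>7)
P1 drop E (B beats it: P:7>3 R:9>1)
P1→{B,D} P2→{P,R}

Remaining: P1:{B,D} P2:{P,R}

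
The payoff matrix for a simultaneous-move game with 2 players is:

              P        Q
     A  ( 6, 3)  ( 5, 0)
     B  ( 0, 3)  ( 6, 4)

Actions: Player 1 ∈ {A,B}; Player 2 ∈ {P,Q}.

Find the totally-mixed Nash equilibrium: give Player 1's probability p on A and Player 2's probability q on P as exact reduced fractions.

P1 mixes 1/4 on A; P2 mixes 1/7 on P

P1 indiff ⇒ q·6+(1-q)·5 = q·0+(1-q)·6 ⇒ q(6) = (1-q)(1) ⇒ q = 1/7
P2 indiff ⇒ p·3+(1-p)·3 = p·0+(1-p)·4 ⇒ p(3) = (1-p)(1) ⇒ p = 1/4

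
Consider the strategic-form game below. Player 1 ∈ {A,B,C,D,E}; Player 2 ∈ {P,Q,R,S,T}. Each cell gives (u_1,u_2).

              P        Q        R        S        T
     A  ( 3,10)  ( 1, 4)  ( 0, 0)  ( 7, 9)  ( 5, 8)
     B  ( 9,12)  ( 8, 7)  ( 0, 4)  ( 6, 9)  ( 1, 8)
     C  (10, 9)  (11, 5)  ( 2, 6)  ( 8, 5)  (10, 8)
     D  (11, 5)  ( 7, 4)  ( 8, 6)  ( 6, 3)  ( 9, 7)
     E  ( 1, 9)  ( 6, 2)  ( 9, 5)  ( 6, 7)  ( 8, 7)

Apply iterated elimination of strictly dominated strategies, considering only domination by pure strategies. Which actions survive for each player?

P1 drop A (C beats it: P:10>3 Q:11>1 R:2>0 S:8>7 T:10>5)
P1 drop B (C beats it: P:10>9 Q:11>8 R:2>0 S:8>6 T:10>1)
P2 drop Q (P beats it: C:9>5 D:5>4 E:9>2)
P2 drop R (T beats it: C:8>6 D:7>6 E:7>5)
P1 drop E (C beats it: P:10>1 S:8>6 T:10>8)
P2 drop S (P beats it: C:9>5 D:5>3)
P1→{C,D} P2→{P,T}

Remaining: P1:{C,D} P2:{P,T}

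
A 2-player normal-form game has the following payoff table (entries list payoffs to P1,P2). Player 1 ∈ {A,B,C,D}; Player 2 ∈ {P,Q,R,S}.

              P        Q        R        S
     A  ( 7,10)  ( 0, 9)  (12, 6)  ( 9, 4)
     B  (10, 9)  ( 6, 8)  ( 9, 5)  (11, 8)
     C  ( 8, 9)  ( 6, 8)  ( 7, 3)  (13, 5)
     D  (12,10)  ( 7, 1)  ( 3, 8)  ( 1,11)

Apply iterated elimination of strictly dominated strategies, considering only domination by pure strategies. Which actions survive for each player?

P2 drop Q (P beats it: A:10>9 B:9>8 C:9>8 D:10>1)
P2 drop R (P beats it: A:10>6 B:9>5 C:9>3 D:10>8)
P1 drop A (B beats it: P:10>7 S:11>9)
P1→{B,C,D} P2→{P,S}

Remaining: P1:{B,C,D} P2:{P,S}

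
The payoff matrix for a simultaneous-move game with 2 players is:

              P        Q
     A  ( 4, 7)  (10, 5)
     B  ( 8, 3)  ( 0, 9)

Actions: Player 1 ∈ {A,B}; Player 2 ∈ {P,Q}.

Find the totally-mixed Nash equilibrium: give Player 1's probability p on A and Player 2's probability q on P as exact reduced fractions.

P1 mixes 3/4 on A; P2 mixes 5/7 on P

P1 indiff ⇒ q·4+(1-q)·10 = q·8+(1-q)·0 ⇒ q(-4) = (1-q)(-10) ⇒ q = 5/7
P2 indiff ⇒ p·7+(1-p)·3 = p·5+(1-p)·9 ⇒ p(2) = (1-p)(6) ⇒ p = 3/4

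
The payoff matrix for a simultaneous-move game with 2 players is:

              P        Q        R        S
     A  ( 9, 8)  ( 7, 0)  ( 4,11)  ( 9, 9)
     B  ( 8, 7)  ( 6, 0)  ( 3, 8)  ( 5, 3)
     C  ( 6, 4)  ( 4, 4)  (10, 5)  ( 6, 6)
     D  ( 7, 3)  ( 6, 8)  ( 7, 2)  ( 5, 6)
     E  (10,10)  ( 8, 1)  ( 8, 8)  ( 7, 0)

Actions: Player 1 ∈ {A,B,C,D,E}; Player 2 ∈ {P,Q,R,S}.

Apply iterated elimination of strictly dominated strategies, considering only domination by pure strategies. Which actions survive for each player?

P1 drop B (A beats it: P:9>8 Q:7>6 R:4>3 S:9>5)
P1 drop D (E beats it: P:10>7 Q:8>6 R:8>7 S:7>5)
P2 drop Q (R beats it: A:11>0 C:5>4 E:8>1)
P1→{A,C,E} P2→{P,R,S}

Survivors P1:{A,C,E} P2:{P,R,S}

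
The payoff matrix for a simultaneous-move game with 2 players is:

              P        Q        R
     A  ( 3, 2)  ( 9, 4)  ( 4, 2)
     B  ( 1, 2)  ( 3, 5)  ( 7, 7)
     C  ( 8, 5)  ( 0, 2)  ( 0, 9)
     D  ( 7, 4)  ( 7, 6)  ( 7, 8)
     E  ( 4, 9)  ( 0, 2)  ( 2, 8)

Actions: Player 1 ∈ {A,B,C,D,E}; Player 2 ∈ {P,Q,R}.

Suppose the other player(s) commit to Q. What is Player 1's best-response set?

argmax u_1 = {A}

u_1(A vs Q) = 9
u_1(B vs Q) = 3
u_1(C vs Q) = 0
u_1(D vs Q) = 7
u_1(E vs Q) = 0
max payoff 9 at {A}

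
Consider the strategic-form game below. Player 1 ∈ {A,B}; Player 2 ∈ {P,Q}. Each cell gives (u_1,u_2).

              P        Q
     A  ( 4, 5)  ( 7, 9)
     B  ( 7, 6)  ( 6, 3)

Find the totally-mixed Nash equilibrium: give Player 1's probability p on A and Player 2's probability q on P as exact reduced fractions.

(p,q) = (3/7, 1/4)

P1 indiff ⇒ q·4+(1-q)·7 = q·7+(1-q)·6 ⇒ q(-3) = (1-q)(-1) ⇒ q = 1/4
P2 indiff ⇒ p·5+(1-p)·6 = p·9+(1-p)·3 ⇒ p(-4) = (1-p)(-3) ⇒ p = 3/7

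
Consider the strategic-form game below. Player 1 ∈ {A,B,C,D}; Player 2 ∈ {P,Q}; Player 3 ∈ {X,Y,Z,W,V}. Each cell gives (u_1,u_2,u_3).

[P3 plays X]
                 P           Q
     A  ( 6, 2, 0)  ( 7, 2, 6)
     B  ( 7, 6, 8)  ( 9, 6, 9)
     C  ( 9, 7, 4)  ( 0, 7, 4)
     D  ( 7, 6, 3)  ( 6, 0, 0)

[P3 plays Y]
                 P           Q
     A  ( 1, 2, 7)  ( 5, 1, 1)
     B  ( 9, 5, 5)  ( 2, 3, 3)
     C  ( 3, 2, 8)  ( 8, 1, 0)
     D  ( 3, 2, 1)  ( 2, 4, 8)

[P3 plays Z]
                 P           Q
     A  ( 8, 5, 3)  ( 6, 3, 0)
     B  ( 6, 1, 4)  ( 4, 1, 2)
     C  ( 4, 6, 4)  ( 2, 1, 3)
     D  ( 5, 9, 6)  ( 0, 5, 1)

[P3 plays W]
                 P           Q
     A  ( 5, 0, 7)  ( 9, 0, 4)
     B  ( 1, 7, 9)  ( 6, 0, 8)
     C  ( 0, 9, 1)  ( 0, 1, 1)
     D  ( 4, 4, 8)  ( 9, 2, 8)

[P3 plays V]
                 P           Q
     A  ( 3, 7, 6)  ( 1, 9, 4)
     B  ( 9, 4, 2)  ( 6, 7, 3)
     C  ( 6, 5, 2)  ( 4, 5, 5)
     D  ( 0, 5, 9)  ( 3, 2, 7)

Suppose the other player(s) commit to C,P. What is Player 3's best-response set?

u_3(X vs C,P) = 4
u_3(Y vs C,P) = 8
u_3(Z vs C,P) = 4
u_3(W vs C,P) = 1
u_3(V vs C,P) = 2
max payoff 8 at {Y}

BR_3 = {Y}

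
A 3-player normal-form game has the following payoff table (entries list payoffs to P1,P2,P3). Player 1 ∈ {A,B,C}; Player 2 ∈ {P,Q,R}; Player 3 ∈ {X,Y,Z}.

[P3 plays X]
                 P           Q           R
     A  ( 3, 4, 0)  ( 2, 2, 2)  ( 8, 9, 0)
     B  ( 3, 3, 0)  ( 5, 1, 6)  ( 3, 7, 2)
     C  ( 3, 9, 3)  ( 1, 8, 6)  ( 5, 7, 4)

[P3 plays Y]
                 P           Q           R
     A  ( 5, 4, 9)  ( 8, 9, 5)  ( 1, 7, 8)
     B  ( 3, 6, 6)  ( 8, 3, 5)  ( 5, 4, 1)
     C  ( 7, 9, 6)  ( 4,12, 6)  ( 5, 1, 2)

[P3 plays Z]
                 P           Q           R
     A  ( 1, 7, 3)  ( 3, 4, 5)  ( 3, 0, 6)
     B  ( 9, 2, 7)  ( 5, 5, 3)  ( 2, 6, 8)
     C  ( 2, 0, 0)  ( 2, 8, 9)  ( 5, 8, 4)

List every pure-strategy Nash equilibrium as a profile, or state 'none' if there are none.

(A,P,X): not NE [P2→R gives 9>4; P3→Y gives 9>0]
(A,P,Y): not NE [P1→C gives 7>5; P2→Q gives 9>4]
(A,P,Z): not NE [P1→B gives 9>1; P3→Y gives 9>3]
(A,Q,X): not NE [P1→B gives 5>2; P2→R gives 9>2; P3→Z gives 5>2]
(A,Q,Y): NE
(A,Q,Z): not NE [P1→B gives 5>3; P2→P gives 7>4]
(A,R,X): not NE [P3→Y gives 8>0]
(A,R,Y): not NE [P1→C gives 5>1; P2→Q gives 9>7]
(A,R,Z): not NE [P1→C gives 5>3; P2→P gives 7>0; P3→Y gives 8>6]
(B,P,X): not NE [P2→R gives 7>3; P3→Z gives 7>0]
(B,P,Y): not NE [P1→C gives 7>3; P3→Z gives 7>6]
(B,P,Z): not NE [P2→R gives 6>2]
(B,Q,X): not NE [P2→R gives 7>1]
(B,Q,Y): not NE [P2→P gives 6>3; P3→X gives 6>5]
(B,Q,Z): not NE [P2→R gives 6>5; P3→X gives 6>3]
(B,R,X): not NE [P1→A gives 8>3; P3→Z gives 8>2]
(B,R,Y): not NE [P2→P gives 6>4; P3→Z gives 8>1]
(B,R,Z): not NE [P1→C gives 5>2]
(C,P,X): not NE [P3→Y gives 6>3]
(C,P,Y): not NE [P2→Q gives 12>9]
(C,P,Z): not NE [P1→B gives 9>2; P2→R gives 8>0; P3→Y gives 6>0]
(C,Q,X): not NE [P1→B gives 5>1; P2→P gives 9>8; P3→Z gives 9>6]
(C,Q,Y): not NE [P1→B gives 8>4; P3→Z gives 9>6]
(C,Q,Z): not NE [P1→B gives 5>2]
(C,R,X): not NE [P1→A gives 8>5; P2→P gives 9>7]
(C,R,Y): not NE [P2→Q gives 12>1; P3→Z gives 4>2]
(C,R,Z): NE

NE set: (A,Q,Y), (C,R,Z)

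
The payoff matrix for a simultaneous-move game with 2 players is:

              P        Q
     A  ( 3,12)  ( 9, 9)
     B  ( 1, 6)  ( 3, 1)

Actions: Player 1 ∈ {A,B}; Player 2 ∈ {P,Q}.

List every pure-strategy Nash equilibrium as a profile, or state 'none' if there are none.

Nash profiles: (A,P)

(A,P): NE
(A,Q): not NE [P2→P gives 12>9]
(B,P): not NE [P1→A gives 3>1]
(B,Q): not NE [P1→A gives 9>3; P2→P gives 6>1]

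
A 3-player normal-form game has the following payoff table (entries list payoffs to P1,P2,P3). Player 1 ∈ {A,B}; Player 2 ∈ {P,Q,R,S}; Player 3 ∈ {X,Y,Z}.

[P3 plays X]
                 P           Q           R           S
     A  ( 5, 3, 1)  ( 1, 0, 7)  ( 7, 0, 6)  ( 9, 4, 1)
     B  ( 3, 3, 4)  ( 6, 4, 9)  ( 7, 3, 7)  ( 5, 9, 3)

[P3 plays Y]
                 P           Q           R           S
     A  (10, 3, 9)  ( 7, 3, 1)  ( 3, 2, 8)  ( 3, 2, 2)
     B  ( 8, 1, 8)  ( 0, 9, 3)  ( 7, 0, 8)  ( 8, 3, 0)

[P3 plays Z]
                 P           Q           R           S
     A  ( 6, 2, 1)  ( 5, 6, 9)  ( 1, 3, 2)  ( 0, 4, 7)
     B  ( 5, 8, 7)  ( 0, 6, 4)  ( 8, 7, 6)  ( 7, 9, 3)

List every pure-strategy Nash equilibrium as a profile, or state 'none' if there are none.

(A,P,X): not NE [P2→S gives 4>3; P3→Y gives 9>1]
(A,P,Y): NE
(A,P,Z): not NE [P2→Q gives 6>2; P3→Y gives 9>1]
(A,Q,X): not NE [P1→B gives 6>1; P2→S gives 4>0; P3→Z gives 9>7]
(A,Q,Y): not NE [P3→Z gives 9>1]
(A,Q,Z): NE
(A,R,X): not NE [P2→S gives 4>0; P3→Y gives 8>6]
(A,R,Y): not NE [P1→B gives 7>3; P2→Q gives 3>2]
(A,R,Z): not NE [P1→B gives 8>1; P2→Q gives 6>3; P3→Y gives 8>2]
(A,S,X): not NE [P3→Z gives 7>1]
(A,S,Y): not NE [P1→B gives 8>3; P2→Q gives 3>2; P3→Z gives 7>2]
(A,S,Z): not NE [P1→B gives 7>0; P2→Q gives 6>4]
(B,P,X): not NE [P1→A gives 5>3; P2→S gives 9>3; P3→Y gives 8>4]
(B,P,Y): not NE [P1→A gives 10>8; P2→Q gives 9>1]
(B,P,Z): not NE [P1→A gives 6>5; P2→S gives 9>8; P3→Y gives 8>7]
(B,Q,X): not NE [P2→S gives 9>4]
(B,Q,Y): not NE [P1→A gives 7>0; P3→X gives 9>3]
(B,Q,Z): not NE [P1→A gives 5>0; P2→S gives 9>6; P3→X gives 9>4]
(B,R,X): not NE [P2→S gives 9>3; P3→Y gives 8>7]
(B,R,Y): not NE [P2→Q gives 9>0]
(B,R,Z): not NE [P2→S gives 9>7; P3→Y gives 8>6]
(B,S,X): not NE [P1→A gives 9>5]
(B,S,Y): not NE [P2→Q gives 9>3; P3→Z gives 3>0]
(B,S,Z): NE

Nash profiles: (A,P,Y), (A,Q,Z), (B,S,Z)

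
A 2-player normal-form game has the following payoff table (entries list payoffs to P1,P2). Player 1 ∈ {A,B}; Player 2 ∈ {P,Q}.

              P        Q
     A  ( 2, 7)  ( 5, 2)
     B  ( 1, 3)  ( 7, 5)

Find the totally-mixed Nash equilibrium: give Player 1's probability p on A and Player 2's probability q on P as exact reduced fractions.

(p,q) = (2/7, 2/3)

P1 indiff ⇒ q·2+(1-q)·5 = q·1+(1-q)·7 ⇒ q(1) = (1-q)(2) ⇒ q = 2/3
P2 indiff ⇒ p·7+(1-p)·3 = p·2+(1-p)·5 ⇒ p(5) = (1-p)(2) ⇒ p = 2/7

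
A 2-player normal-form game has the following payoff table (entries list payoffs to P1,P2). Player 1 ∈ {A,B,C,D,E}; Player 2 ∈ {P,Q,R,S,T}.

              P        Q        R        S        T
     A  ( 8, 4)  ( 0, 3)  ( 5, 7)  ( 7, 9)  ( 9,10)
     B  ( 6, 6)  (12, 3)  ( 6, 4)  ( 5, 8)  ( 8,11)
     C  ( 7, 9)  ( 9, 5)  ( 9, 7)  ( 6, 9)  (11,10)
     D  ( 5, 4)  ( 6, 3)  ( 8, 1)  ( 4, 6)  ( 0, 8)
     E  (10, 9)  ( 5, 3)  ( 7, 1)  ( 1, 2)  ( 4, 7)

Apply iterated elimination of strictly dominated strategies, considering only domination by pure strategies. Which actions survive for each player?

Survivors P1:{A,C,E} P2:{P,T}

P1 drop D (C beats it: P:7>5 Q:9>6 R:9>8 S:6>4 T:11>0)
P2 drop Q (P beats it: A:4>3 B:6>3 C:9>5 E:9>3)
P1 drop B (C beats it: P:7>6 R:9>6 S:6>5 T:11>8)
P2 drop R (S beats it: A:9>7 C:9>7 E:2>1)
P2 drop S (T beats it: A:10>9 C:10>9 E:7>2)
P1→{A,C,E} P2→{P,T}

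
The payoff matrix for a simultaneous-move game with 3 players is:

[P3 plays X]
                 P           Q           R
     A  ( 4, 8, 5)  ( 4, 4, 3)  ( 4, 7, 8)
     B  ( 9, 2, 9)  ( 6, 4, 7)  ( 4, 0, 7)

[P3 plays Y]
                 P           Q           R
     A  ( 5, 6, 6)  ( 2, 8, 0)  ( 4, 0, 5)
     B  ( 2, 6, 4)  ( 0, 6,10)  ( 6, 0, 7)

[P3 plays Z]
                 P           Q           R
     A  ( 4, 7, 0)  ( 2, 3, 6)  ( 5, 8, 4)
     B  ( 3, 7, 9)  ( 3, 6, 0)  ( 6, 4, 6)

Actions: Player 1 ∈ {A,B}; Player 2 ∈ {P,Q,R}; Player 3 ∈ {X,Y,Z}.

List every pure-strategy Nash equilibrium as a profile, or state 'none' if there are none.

(A,P,X): not NE [P1→B gives 9>4; P3→Y gives 6>5]
(A,P,Y): not NE [P2→Q gives 8>6]
(A,P,Z): not NE [P2→R gives 8>7; P3→Y gives 6>0]
(A,Q,X): not NE [P1→B gives 6>4; P2→P gives 8>4; P3→Z gives 6>3]
(A,Q,Y): not NE [P3→Z gives 6>0]
(A,Q,Z): not NE [P1→B gives 3>2; P2→R gives 8>3]
(A,R,X): not NE [P2→P gives 8>7]
(A,R,Y): not NE [P1→B gives 6>4; P2→Q gives 8>0; P3→X gives 8>5]
(A,R,Z): not NE [P1→B gives 6>5; P3→X gives 8>4]
(B,P,X): not NE [P2→Q gives 4>2]
(B,P,Y): not NE [P1→A gives 5>2; P3→Z gives 9>4]
(B,P,Z): not NE [P1→A gives 4>3]
(B,Q,X): not NE [P3→Y gives 10>7]
(B,Q,Y): not NE [P1→A gives 2>0]
(B,Q,Z): not NE [P2→P gives 7>6; P3→Y gives 10>0]
(B,R,X): not NE [P2→Q gives 4>0]
(B,R,Y): not NE [P2→Q gives 6>0]
(B,R,Z): not NE [P2→P gives 7>4; P3→Y gives 7>6]

PSNE: ∅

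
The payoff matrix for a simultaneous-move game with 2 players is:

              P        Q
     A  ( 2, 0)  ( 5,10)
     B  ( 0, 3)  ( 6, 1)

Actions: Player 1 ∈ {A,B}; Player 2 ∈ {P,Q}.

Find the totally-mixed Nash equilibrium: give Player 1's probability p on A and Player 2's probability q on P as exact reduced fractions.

p=1/6, q=1/3

P1 indiff ⇒ q·2+(1-q)·5 = q·0+(1-q)·6 ⇒ q(2) = (1-q)(1) ⇒ q = 1/3
P2 indiff ⇒ p·0+(1-p)·3 = p·10+(1-p)·1 ⇒ p(-10) = (1-p)(-2) ⇒ p = 1/6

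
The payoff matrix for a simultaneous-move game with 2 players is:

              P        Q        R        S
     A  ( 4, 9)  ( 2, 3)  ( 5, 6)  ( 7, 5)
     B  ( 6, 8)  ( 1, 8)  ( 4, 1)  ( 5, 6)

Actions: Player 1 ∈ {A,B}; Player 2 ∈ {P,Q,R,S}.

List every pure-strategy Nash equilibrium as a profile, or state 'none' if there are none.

(A,P): not NE [P1→B gives 6>4]
(A,Q): not NE [P2→P gives 9>3]
(A,R): not NE [P2→P gives 9>6]
(A,S): not NE [P2→P gives 9>5]
(B,P): NE
(B,Q): not NE [P1→A gives 2>1]
(B,R): not NE [P1→A gives 5>4; P2→Q gives 8>1]
(B,S): not NE [P1→A gives 7>5; P2→Q gives 8>6]

PSNE = {(B,P)}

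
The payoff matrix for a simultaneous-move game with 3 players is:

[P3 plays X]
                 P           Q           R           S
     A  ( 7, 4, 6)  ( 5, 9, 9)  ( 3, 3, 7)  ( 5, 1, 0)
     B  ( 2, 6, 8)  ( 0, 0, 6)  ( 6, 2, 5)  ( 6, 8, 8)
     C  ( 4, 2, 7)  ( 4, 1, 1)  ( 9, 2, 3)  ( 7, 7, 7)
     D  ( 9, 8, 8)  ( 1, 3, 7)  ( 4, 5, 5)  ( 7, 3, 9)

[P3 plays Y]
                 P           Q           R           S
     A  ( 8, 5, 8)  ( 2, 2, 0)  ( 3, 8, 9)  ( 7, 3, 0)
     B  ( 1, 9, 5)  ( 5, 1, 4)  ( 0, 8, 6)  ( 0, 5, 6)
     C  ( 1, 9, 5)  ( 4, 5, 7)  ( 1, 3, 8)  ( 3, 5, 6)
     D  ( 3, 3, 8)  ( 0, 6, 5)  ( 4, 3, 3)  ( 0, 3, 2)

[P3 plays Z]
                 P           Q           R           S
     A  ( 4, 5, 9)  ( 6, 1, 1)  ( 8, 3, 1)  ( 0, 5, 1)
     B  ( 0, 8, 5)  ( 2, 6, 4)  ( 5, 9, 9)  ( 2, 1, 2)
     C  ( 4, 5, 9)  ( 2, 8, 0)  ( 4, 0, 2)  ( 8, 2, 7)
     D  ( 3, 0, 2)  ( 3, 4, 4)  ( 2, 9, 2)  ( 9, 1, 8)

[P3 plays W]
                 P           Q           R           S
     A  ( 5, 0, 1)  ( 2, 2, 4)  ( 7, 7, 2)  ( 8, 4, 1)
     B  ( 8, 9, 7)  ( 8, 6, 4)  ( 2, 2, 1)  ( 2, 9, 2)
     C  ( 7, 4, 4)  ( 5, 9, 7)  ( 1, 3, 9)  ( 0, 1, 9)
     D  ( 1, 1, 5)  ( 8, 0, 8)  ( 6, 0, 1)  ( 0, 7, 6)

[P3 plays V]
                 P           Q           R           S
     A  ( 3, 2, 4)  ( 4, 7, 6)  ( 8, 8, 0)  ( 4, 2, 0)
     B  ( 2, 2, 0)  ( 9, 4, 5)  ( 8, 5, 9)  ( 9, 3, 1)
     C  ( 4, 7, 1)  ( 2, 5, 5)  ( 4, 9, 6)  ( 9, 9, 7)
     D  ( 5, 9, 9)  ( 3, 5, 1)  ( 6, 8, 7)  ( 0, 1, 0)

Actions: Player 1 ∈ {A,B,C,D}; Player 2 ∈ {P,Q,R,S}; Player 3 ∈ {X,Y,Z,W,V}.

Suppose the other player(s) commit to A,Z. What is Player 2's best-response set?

u_2(P vs A,Z) = 5
u_2(Q vs A,Z) = 1
u_2(R vs A,Z) = 3
u_2(S vs A,Z) = 5
max payoff 5 at {P,S}

P2 best: {P,S}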